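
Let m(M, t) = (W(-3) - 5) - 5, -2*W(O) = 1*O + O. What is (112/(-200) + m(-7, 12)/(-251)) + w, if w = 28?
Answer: 172361/6275 ≈ 27.468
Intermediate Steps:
W(O) = -O (W(O) = -(1*O + O)/2 = -(O + O)/2 = -O)
m(M, t) = -7 (m(M, t) = (-1*(-3) - 5) - 5 = (3 - 5) - 5 = -2 - 5 = -7)
(112/(-200) + m(-7, 12)/(-251)) + w = (112/(-200) - 7/(-251)) + 28 = (112*(-1/200) - 7*(-1/251)) + 28 = (-14/25 + 7/251) + 28 = -3339/6275 + 28 = 172361/6275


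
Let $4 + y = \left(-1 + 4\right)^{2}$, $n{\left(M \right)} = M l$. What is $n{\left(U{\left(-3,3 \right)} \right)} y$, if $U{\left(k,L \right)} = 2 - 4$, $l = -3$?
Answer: $30$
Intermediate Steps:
$U{\left(k,L \right)} = -2$ ($U{\left(k,L \right)} = 2 - 4 = -2$)
$n{\left(M \right)} = - 3 M$ ($n{\left(M \right)} = M \left(-3\right) = - 3 M$)
$y = 5$ ($y = -4 + \left(-1 + 4\right)^{2} = -4 + 3^{2} = -4 + 9 = 5$)
$n{\left(U{\left(-3,3 \right)} \right)} y = \left(-3\right) \left(-2\right) 5 = 6 \cdot 5 = 30$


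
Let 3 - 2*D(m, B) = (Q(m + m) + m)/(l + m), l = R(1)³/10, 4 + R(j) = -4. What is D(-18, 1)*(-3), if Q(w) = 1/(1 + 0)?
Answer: -2859/692 ≈ -4.1315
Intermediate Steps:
R(j) = -8 (R(j) = -4 - 4 = -8)
Q(w) = 1 (Q(w) = 1/1 = 1)
l = -256/5 (l = (-8)³/10 = -512*⅒ = -256/5 ≈ -51.200)
D(m, B) = 3/2 - (1 + m)/(2*(-256/5 + m))
D(-18, 1)*(-3) = ((-773 + 10*(-18))/(2*(-256 + 5*(-18))))*(-3) = ((-773 - 180)/(2*(-256 - 90)))*(-3) = ((½)*(-953)/(-346))*(-3) = ((½)*(-1/346)*(-953))*(-3) = (953/692)*(-3) = -2859/692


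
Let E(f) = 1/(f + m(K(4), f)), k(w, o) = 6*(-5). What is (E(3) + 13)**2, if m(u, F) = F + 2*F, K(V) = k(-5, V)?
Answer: 24649/144 ≈ 171.17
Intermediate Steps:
k(w, o) = -30
K(V) = -30
m(u, F) = 3*F
E(f) = 1/(4*f) (E(f) = 1/(f + 3*f) = 1/(4*f))
(E(3) + 13)**2 = ((1/4)/3 + 13)**2 = ((1/4)*(1/3) + 13)**2 = (1/12 + 13)**2 = (157/12)**2 = 24649/144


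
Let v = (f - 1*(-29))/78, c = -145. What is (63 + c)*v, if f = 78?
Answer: -4387/39 ≈ -112.49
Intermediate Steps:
v = 107/78 (v = (78 - 1*(-29))/78 = (78 + 29)*(1/78) = 107*(1/78) = 107/78 ≈ 1.3718)
(63 + c)*v = (63 - 145)*(107/78) = -82*107/78 = -4387/39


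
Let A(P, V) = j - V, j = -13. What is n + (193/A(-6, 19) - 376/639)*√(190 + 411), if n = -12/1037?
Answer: -12/1037 - 135359*√601/20448 ≈ -162.29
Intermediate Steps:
A(P, V) = -13 - V
n = -12/1037 (n = -12*1/1037 = -12/1037 ≈ -0.011572)
n + (193/A(-6, 19) - 376/639)*√(190 + 411) = -12/1037 + (193/(-13 - 1*19) - 376/639)*√(190 + 411) = -12/1037 + (193/(-13 - 19) - 376*1/639)*√601 = -12/1037 + (193/(-32) - 376/639)*√601 = -12/1037 + (193*(-1/32) - 376/639)*√601 = -12/1037 + (-193/32 - 376/639)*√601 = -12/1037 - 135359*√601/20448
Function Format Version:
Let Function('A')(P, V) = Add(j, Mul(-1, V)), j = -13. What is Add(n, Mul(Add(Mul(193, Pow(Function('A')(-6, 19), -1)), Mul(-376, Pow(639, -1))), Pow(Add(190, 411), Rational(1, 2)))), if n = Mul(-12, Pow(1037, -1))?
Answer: Add(Rational(-12, 1037), Mul(Rational(-135359, 20448), Pow(601, Rational(1, 2)))) ≈ -162.29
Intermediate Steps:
Function('A')(P, V) = Add(-13, Mul(-1, V))
n = Rational(-12, 1037) (n = Mul(-12, Rational(1, 1037)) = Rational(-12, 1037) ≈ -0.011572)
Add(n, Mul(Add(Mul(193, Pow(Function('A')(-6, 19), -1)), Mul(-376, Pow(639, -1))), Pow(Add(190, 411), Rational(1, 2)))) = Add(Rational(-12, 1037), Mul(Add(Mul(193, Pow(Add(-13, Mul(-1, 19)), -1)), Mul(-376, Pow(639, -1))), Pow(Add(190, 411), Rational(1, 2)))) = Add(Rational(-12, 1037), Mul(Add(Mul(193, Pow(Add(-13, -19), -1)), Mul(-376, Rational(1, 639))), Pow(601, Rational(1, 2)))) = Add(Rational(-12, 1037), Mul(Add(Mul(193, Pow(-32, -1)), Rational(-376, 639)), Pow(601, Rational(1, 2)))) = Add(Rational(-12, 1037), Mul(Add(Mul(193, Rational(-1, 32)), Rational(-376, 639)), Pow(601, Rational(1, 2)))) = Add(Rational(-12, 1037), Mul(Add(Rational(-193, 32), Rational(-376, 639)), Pow(601, Rational(1, 2)))) = Add(Rational(-12, 1037), Mul(Rational(-135359, 20448), Pow(601, Rational(1, 2))))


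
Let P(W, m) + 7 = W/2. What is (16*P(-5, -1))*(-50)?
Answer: 7600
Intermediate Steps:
P(W, m) = -7 + W/2
(16*P(-5, -1))*(-50) = (16*(-7 + (½)*(-5)))*(-50) = (16*(-7 - 5/2))*(-50) = (16*(-19/2))*(-50) = -152*(-50) = 7600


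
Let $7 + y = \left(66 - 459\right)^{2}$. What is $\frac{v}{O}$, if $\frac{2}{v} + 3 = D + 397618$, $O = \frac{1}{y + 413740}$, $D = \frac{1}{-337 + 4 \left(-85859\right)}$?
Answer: $\frac{195325630686}{68344650697} \approx 2.858$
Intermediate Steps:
$y = 154442$ ($y = -7 + \left(66 - 459\right)^{2} = -7 + \left(-393\right)^{2} = -7 + 154449 = 154442$)
$D = - \frac{1}{343773}$ ($D = \frac{1}{-337 - 343436} = \frac{1}{-343773} = - \frac{1}{343773} \approx -2.9089 \cdot 10^{-6}$)
$O = \frac{1}{568182}$ ($O = \frac{1}{154442 + 413740} = \frac{1}{568182} \approx 1.76 \cdot 10^{-6}$)
$v = \frac{343773}{68344650697}$ ($v = \frac{2}{-3 + \left(- \frac{1}{343773} + 397618\right)} = \frac{2}{-3 + \frac{136690332713}{343773}} = \frac{2}{\frac{136689301394}{343773}} = 2 \cdot \frac{343773}{136689301394} = \frac{343773}{68344650697} \approx 5.03 \cdot 10^{-6}$)
$\frac{v}{O} = \frac{343773 \frac{1}{\frac{1}{568182}}}{68344650697} = \frac{343773}{68344650697} \cdot 568182 = \frac{195325630686}{68344650697}$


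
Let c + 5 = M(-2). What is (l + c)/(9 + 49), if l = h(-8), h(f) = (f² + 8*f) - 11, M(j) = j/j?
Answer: -15/58 ≈ -0.25862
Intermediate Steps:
M(j) = 1
c = -4 (c = -5 + 1 = -4)
h(f) = -11 + f² + 8*f
l = -11 (l = -11 + (-8)² + 8*(-8) = -11 + 64 - 64 = -11)
(l + c)/(9 + 49) = (-11 - 4)/(9 + 49) = -15/58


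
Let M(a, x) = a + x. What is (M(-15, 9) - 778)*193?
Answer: -151312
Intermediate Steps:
(M(-15, 9) - 778)*193 = ((-15 + 9) - 778)*193 = (-6 - 778)*193 = -784*193 = -151312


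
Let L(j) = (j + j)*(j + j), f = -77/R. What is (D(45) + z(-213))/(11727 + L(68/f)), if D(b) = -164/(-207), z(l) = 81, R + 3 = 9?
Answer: 100383899/14530414473 ≈ 0.0069085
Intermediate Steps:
R = 6 (R = -3 + 9 = 6)
D(b) = 164/207 (D(b) = -164*(-1/207) = 164/207)
f = -77/6 ≈ -12.833
L(j) = 4*j**2 (L(j) = (2*j)*(2*j) = 4*j**2)
(D(45) + z(-213))/(11727 + L(68/f)) = (164/207 + 81)/(11727 + 4*(68/(-77/6))**2) = 16931/(207*(11727 + 4*(68*(-6/77))**2)) = 16931/(207*(11727 + 4*(-408/77)**2)) = 16931/(207*(11727 + 4*(166464/5929))) = 16931/(207*(11727 + 665856/5929)) = 16931/(207*(70195239/5929)) = (16931/207)*(5929/70195239) = 100383899/14530414473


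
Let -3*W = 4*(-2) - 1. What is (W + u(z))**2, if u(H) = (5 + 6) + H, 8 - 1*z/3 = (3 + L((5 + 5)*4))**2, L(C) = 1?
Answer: 100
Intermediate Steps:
z = -24 (z = 24 - 3*(3 + 1)**2 = 24 - 3*4**2 = 24 - 3*16 = 24 - 48 = -24)
W = 3 (W = -(4*(-2) - 1)/3 = -(-8 - 1)/3 = -1/3*(-9) = 3)
u(H) = 11 + H
(W + u(z))**2 = (3 + (11 - 24))**2 = (3 - 13)**2 = (-10)**2 = 100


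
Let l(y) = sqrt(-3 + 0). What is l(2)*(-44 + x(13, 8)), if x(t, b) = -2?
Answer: -46*I*sqrt(3) ≈ -79.674*I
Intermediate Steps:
l(y) = I*sqrt(3) (l(y) = sqrt(-3) = I*sqrt(3))
l(2)*(-44 + x(13, 8)) = (I*sqrt(3))*(-44 - 2) = (I*sqrt(3))*(-46) = -46*I*sqrt(3)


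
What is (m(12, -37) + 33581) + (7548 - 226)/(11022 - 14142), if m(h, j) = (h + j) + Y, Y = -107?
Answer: 52176779/1560 ≈ 33447.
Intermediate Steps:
m(h, j) = -107 + h + j (m(h, j) = (h + j) - 107 = -107 + h + j)
(m(12, -37) + 33581) + (7548 - 226)/(11022 - 14142) = ((-107 + 12 - 37) + 33581) + (7548 - 226)/(11022 - 14142) = (-132 + 33581) + 7322/(-3120) = 33449 + 7322*(-1/3120) = 33449 - 3661/1560 = 52176779/1560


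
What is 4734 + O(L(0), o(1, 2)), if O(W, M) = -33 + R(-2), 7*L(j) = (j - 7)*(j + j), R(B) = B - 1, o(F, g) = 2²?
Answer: 4698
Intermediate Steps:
o(F, g) = 4
R(B) = -1 + B
L(j) = 2*j*(-7 + j)/7 (L(j) = ((j - 7)*(j + j))/7 = ((-7 + j)*(2*j))/7 = (2*j*(-7 + j))/7 = 2*j*(-7 + j)/7)
O(W, M) = -36 (O(W, M) = -33 + (-1 - 2) = -33 - 3 = -36)
4734 + O(L(0), o(1, 2)) = 4734 - 36 = 4698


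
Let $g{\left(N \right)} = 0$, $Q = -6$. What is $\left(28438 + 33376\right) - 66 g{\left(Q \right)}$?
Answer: $61814$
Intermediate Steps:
$\left(28438 + 33376\right) - 66 g{\left(Q \right)} = \left(28438 + 33376\right) - 0 = 61814 + 0 = 61814$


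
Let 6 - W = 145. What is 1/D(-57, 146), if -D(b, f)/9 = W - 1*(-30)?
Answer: 1/981 ≈ 0.0010194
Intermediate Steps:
W = -139 (W = 6 - 1*145 = 6 - 145 = -139)
D(b, f) = 981 (D(b, f) = -9*(-139 - 1*(-30)) = -9*(-139 + 30) = -9*(-109) = 981)
1/D(-57, 146) = 1/981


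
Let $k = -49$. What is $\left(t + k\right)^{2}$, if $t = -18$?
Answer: $4489$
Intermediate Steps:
$\left(t + k\right)^{2} = \left(-18 - 49\right)^{2} = \left(-67\right)^{2} = 4489$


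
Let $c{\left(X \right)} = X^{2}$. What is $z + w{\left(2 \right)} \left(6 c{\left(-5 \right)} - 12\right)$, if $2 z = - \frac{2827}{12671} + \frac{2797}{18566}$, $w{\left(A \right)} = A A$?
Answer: $\frac{259698718449}{470499572} \approx 551.96$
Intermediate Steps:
$w{\left(A \right)} = A^{2}$
$z = - \frac{17045295}{470499572}$ ($z = \frac{- \frac{2827}{12671} + \frac{2797}{18566}}{2} = \frac{1}{2} \left(- \frac{17045295}{235249786}\right) = - \frac{17045295}{470499572} \approx -0.036228$)
$z + w{\left(2 \right)} \left(6 c{\left(-5 \right)} - 12\right) = - \frac{17045295}{470499572} + 2^{2} \left(6 \left(-5\right)^{2} - 12\right) = - \frac{17045295}{470499572} + 4 \left(6 \cdot 25 - 12\right) = - \frac{17045295}{470499572} + 4 \left(150 - 12\right) = - \frac{17045295}{470499572} + 4 \cdot 138 = - \frac{17045295}{470499572} + 552 = \frac{259698718449}{470499572}$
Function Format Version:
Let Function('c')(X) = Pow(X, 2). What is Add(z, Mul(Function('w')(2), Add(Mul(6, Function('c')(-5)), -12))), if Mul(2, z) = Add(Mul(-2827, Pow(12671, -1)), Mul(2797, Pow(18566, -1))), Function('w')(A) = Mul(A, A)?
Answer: Rational(259698718449, 470499572) ≈ 551.96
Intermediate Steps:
Function('w')(A) = Pow(A, 2)
z = Rational(-17045295, 470499572) (z = Mul(Rational(1, 2), Add(Mul(-2827, Pow(12671, -1)), Mul(2797, Pow(18566, -1)))) = Mul(Rational(1, 2), Add(Mul(-2827, Rational(1, 12671)), Mul(2797, Rational(1, 18566)))) = Mul(Rational(1, 2), Add(Rational(-2827, 12671), Rational(2797, 18566))) = Mul(Rational(1, 2), Rational(-17045295, 235249786)) = Rational(-17045295, 470499572) ≈ -0.036228)
Add(z, Mul(Function('w')(2), Add(Mul(6, Function('c')(-5)), -12))) = Add(Rational(-17045295, 470499572), Mul(Pow(2, 2), Add(Mul(6, Pow(-5, 2)), -12))) = Add(Rational(-17045295, 470499572), Mul(4, Add(Mul(6, 25), -12))) = Add(Rational(-17045295, 470499572), Mul(4, Add(150, -12))) = Add(Rational(-17045295, 470499572), Mul(4, 138)) = Add(Rational(-17045295, 470499572), 552) = Rational(259698718449, 470499572)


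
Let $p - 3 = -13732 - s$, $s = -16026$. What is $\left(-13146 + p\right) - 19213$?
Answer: $-30062$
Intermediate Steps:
$p = 2297$ ($p = 3 - -2294 = 3 + \left(-13732 + 16026\right) = 3 + 2294 = 2297$)
$\left(-13146 + p\right) - 19213 = \left(-13146 + 2297\right) - 19213 = -10849 - 19213 = -30062$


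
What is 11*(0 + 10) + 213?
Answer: 323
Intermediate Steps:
11*(0 + 10) + 213 = 11*10 + 213 = 110 + 213 = 323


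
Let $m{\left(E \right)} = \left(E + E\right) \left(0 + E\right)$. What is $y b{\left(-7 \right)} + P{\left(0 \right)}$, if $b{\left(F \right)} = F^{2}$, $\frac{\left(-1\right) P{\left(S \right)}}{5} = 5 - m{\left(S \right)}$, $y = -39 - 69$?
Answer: $-5317$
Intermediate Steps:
$m{\left(E \right)} = 2 E^{2}$ ($m{\left(E \right)} = 2 E E = 2 E^{2}$)
$y = -108$ ($y = -39 - 69 = -108$)
$P{\left(S \right)} = -25 + 10 S^{2}$ ($P{\left(S \right)} = - 5 \left(5 - 2 S^{2}\right) = -25 + 10 S^{2}$)
$y b{\left(-7 \right)} + P{\left(0 \right)} = - 108 \left(-7\right)^{2} - \left(25 - 10 \cdot 0^{2}\right) = \left(-108\right) 49 + \left(-25 + 10 \cdot 0\right) = -5292 + \left(-25 + 0\right) = -5292 - 25 = -5317$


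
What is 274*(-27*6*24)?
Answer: -1065312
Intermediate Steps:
274*(-27*6*24) = 274*(-162*24) = 274*(-3888) = -1065312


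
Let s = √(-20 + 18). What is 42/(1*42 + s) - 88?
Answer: 2*(-44*√2 + 1827*I)/(√2 - 42*I) ≈ -87.001 - 0.033634*I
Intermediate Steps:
s = I*√2 (s = √(-2) = I*√2 ≈ 1.4142*I)
42/(1*42 + s) - 88 = 42/(1*42 + I*√2) - 88 = 42/(42 + I*√2) - 88 = -88 + 42/(42 + I*√2)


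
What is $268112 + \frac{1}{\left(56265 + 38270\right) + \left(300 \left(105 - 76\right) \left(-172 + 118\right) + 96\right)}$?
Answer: $\frac{100587310927}{375169} \approx 2.6811 \cdot 10^{5}$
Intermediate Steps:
$268112 + \frac{1}{\left(56265 + 38270\right) + \left(300 \left(105 - 76\right) \left(-172 + 118\right) + 96\right)} = 268112 + \frac{1}{94535 + \left(300 \cdot 29 \left(-54\right) + 96\right)} = 268112 + \frac{1}{94535 + \left(300 \left(-1566\right) + 96\right)} = 268112 + \frac{1}{94535 + \left(-469800 + 96\right)} = 268112 + \frac{1}{94535 - 469704} = 268112 + \frac{1}{-375169} = 268112 - \frac{1}{375169} = \frac{100587310927}{375169}$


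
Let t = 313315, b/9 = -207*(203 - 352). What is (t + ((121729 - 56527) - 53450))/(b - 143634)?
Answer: 325067/133953 ≈ 2.4267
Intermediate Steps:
b = 277587 (b = 9*(-207*(203 - 352)) = 9*(-207*(-149)) = 9*30843 = 277587)
(t + ((121729 - 56527) - 53450))/(b - 143634) = (313315 + ((121729 - 56527) - 53450))/(277587 - 143634) = (313315 + (65202 - 53450))/133953 = (313315 + 11752)*(1/133953) = 325067*(1/133953) = 325067/133953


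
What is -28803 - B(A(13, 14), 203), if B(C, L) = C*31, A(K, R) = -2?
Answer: -28741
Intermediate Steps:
B(C, L) = 31*C
-28803 - B(A(13, 14), 203) = -28803 - 31*(-2) = -28803 - 1*(-62) = -28803 + 62 = -28741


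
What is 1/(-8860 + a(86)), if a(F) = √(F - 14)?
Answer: -2215/19624882 - 3*√2/39249764 ≈ -0.00011298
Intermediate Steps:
a(F) = √(-14 + F)
1/(-8860 + a(86)) = 1/(-8860 + √(-14 + 86)) = 1/(-8860 + √72) = 1/(-8860 + 6*√2)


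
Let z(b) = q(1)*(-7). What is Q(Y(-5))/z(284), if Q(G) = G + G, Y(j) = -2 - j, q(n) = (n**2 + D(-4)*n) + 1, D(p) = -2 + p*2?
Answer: 3/28 ≈ 0.10714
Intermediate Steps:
D(p) = -2 + 2*p
q(n) = 1 + n**2 - 10*n (q(n) = (n**2 + (-2 + 2*(-4))*n) + 1 = (n**2 + (-2 - 8)*n) + 1 = (n**2 - 10*n) + 1 = 1 + n**2 - 10*n)
z(b) = 56 (z(b) = (1 + 1**2 - 10*1)*(-7) = (1 + 1 - 10)*(-7) = -8*(-7) = 56)
Q(G) = 2*G
Q(Y(-5))/z(284) = (2*(-2 - 1*(-5)))/56 = (2*(-2 + 5))*(1/56) = (2*3)*(1/56) = 6*(1/56) = 3/28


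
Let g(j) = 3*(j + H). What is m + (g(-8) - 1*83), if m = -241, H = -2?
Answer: -354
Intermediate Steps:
g(j) = -6 + 3*j (g(j) = 3*(j - 2) = 3*(-2 + j) = -6 + 3*j)
m + (g(-8) - 1*83) = -241 + ((-6 + 3*(-8)) - 1*83) = -241 + ((-6 - 24) - 83) = -241 + (-30 - 83) = -241 - 113 = -354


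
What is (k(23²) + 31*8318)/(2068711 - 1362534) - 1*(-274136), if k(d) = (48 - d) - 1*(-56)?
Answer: 193588795505/706177 ≈ 2.7414e+5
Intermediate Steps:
k(d) = 104 - d (k(d) = (48 - d) + 56 = 104 - d)
(k(23²) + 31*8318)/(2068711 - 1362534) - 1*(-274136) = ((104 - 1*23²) + 31*8318)/(2068711 - 1362534) - 1*(-274136) = ((104 - 1*529) + 257858)/706177 + 274136 = ((104 - 529) + 257858)*(1/706177) + 274136 = (-425 + 257858)*(1/706177) + 274136 = 257433*(1/706177) + 274136 = 257433/706177 + 274136 = 193588795505/706177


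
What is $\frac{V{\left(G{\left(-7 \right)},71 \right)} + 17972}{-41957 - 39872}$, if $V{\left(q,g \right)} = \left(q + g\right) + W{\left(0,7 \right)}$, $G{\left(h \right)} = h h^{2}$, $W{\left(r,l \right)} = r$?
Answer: $- \frac{17700}{81829} \approx -0.2163$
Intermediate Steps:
$G{\left(h \right)} = h^{3}$
$V{\left(q,g \right)} = g + q$ ($V{\left(q,g \right)} = \left(q + g\right) + 0 = \left(g + q\right) + 0 = g + q$)
$\frac{V{\left(G{\left(-7 \right)},71 \right)} + 17972}{-41957 - 39872} = \frac{\left(71 + \left(-7\right)^{3}\right) + 17972}{-41957 - 39872} = \frac{\left(71 - 343\right) + 17972}{-81829} = \left(-272 + 17972\right) \left(- \frac{1}{81829}\right) = 17700 \left(- \frac{1}{81829}\right) = - \frac{17700}{81829}$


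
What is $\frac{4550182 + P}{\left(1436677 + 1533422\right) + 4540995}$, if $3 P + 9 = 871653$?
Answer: $\frac{2420365}{3755547} \approx 0.64448$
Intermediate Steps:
$P = 290548$ ($P = -3 + \frac{1}{3} \cdot 871653 = -3 + 290551 = 290548$)
$\frac{4550182 + P}{\left(1436677 + 1533422\right) + 4540995} = \frac{4550182 + 290548}{\left(1436677 + 1533422\right) + 4540995} = \frac{4840730}{2970099 + 4540995} = \frac{4840730}{7511094} = 4840730 \cdot \frac{1}{7511094} = \frac{2420365}{3755547}$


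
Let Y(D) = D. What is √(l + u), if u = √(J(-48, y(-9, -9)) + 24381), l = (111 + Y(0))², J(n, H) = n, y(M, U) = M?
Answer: √(12321 + √24333) ≈ 111.70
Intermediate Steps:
l = 12321 (l = (111 + 0)² = 111² = 12321)
u = √24333 (u = √(-48 + 24381) = √24333 ≈ 155.99)
√(l + u) = √(12321 + √24333)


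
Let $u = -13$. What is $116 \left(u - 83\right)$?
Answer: $-11136$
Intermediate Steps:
$116 \left(u - 83\right) = 116 \left(-13 - 83\right) = 116 \left(-96\right) = -11136$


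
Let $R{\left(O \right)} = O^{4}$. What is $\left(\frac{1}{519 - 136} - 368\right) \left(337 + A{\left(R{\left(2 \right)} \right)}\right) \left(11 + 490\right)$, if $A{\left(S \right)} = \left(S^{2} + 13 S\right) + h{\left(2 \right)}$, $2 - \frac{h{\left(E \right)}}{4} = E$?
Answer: $- \frac{56560566843}{383} \approx -1.4768 \cdot 10^{8}$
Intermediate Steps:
$h{\left(E \right)} = 8 - 4 E$
$A{\left(S \right)} = S^{2} + 13 S$ ($A{\left(S \right)} = \left(S^{2} + 13 S\right) + \left(8 - 8\right) = \left(S^{2} + 13 S\right) + 0 = S^{2} + 13 S$)
$\left(\frac{1}{519 - 136} - 368\right) \left(337 + A{\left(R{\left(2 \right)} \right)}\right) \left(11 + 490\right) = \left(\frac{1}{519 - 136} - 368\right) \left(337 + 2^{4} \left(13 + 2^{4}\right)\right) \left(11 + 490\right) = \left(\frac{1}{383} - 368\right) \left(337 + 16 \left(13 + 16\right)\right) 501 = \left(\frac{1}{383} - 368\right) \left(337 + 16 \cdot 29\right) 501 = - \frac{140943 \left(337 + 464\right)}{383} \cdot 501 = \left(- \frac{140943}{383}\right) 801 \cdot 501 = \left(- \frac{112895343}{383}\right) 501 = - \frac{56560566843}{383}$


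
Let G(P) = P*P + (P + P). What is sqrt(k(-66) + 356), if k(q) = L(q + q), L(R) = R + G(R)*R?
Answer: 8*I*sqrt(35389) ≈ 1505.0*I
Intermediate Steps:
G(P) = P**2 + 2*P
L(R) = R + R**2*(2 + R) (L(R) = R + (R*(2 + R))*R = R + R**2*(2 + R))
k(q) = 2*q*(1 + 2*q*(2 + 2*q)) (k(q) = (q + q)*(1 + (q + q)*(2 + (q + q))) = (2*q)*(1 + (2*q)*(2 + 2*q)) = (2*q)*(1 + 2*q*(2 + 2*q)) = 2*q*(1 + 2*q*(2 + 2*q)))
sqrt(k(-66) + 356) = sqrt(2*(-66)*(1 + 4*(-66)*(1 - 66)) + 356) = sqrt(2*(-66)*(1 + 4*(-66)*(-65)) + 356) = sqrt(2*(-66)*(1 + 17160) + 356) = sqrt(2*(-66)*17161 + 356) = sqrt(-2265252 + 356) = sqrt(-2264896) = 8*I*sqrt(35389)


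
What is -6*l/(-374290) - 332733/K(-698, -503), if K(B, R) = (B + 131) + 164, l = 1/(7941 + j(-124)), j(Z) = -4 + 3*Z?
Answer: 471067385262234/570548025775 ≈ 825.64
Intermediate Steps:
l = 1/7565 (l = 1/(7941 + (-4 + 3*(-124))) = 1/(7941 + (-4 - 372)) = 1/(7941 - 376) = 1/7565 ≈ 0.00013219)
K(B, R) = 295 + B (K(B, R) = (131 + B) + 164 = 295 + B)
-6*l/(-374290) - 332733/K(-698, -503) = -6*1/7565/(-374290) - 332733/(295 - 698) = -6/7565*(-1/374290) - 332733/(-403) = 3/1415751925 - 332733*(-1/403) = 3/1415751925 + 332733/403 = 471067385262234/570548025775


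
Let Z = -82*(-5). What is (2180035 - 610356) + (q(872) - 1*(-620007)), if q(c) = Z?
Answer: 2190096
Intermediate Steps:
Z = 410
q(c) = 410
(2180035 - 610356) + (q(872) - 1*(-620007)) = (2180035 - 610356) + (410 - 1*(-620007)) = 1569679 + (410 + 620007) = 1569679 + 620417 = 2190096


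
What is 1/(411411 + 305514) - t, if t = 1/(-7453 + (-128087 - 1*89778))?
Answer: 314081/53845369050 ≈ 5.8330e-6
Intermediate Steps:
t = -1/225318 (t = 1/(-7453 + (-128087 - 89778)) = 1/(-7453 - 217865) = 1/(-225318) = -1/225318 ≈ -4.4382e-6)
1/(411411 + 305514) - t = 1/(411411 + 305514) - 1*(-1/225318) = 1/716925 + 1/225318 = 314081/53845369050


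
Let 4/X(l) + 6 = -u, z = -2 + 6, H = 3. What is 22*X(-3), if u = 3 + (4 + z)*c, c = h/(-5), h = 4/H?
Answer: -1320/103 ≈ -12.816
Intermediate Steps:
h = 4/3 ≈ 1.3333
c = -4/15 (c = (4/3)/(-5) = (4/3)*(-1/5) = -4/15 ≈ -0.26667)
z = 4
u = 13/15 (u = 3 + (4 + 4)*(-4/15) = 3 + 8*(-4/15) = 3 - 32/15 = 13/15 ≈ 0.86667)
X(l) = -60/103 (X(l) = 4/(-6 - 1*13/15) = 4/(-6 - 13/15) = 4/(-103/15) = 4*(-15/103) = -60/103)
22*X(-3) = 22*(-60/103) = -1320/103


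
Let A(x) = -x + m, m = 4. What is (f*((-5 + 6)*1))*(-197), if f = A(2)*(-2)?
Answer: 788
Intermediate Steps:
A(x) = 4 - x (A(x) = -x + 4 = 4 - x)
f = -4 (f = (4 - 1*2)*(-2) = (4 - 2)*(-2) = 2*(-2) = -4)
(f*((-5 + 6)*1))*(-197) = -4*(-5 + 6)*(-197) = -4*(-197) = 788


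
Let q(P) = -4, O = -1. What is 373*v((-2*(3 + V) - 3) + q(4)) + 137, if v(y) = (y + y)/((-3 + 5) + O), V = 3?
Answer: -14037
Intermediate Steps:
v(y) = 2*y (v(y) = (y + y)/((-3 + 5) - 1) = (2*y)/(2 - 1) = (2*y)/1 = (2*y)*1 = 2*y)
373*v((-2*(3 + V) - 3) + q(4)) + 137 = 373*(2*((-2*(3 + 3) - 3) - 4)) + 137 = 373*(2*((-2*6 - 3) - 4)) + 137 = 373*(2*((-12 - 3) - 4)) + 137 = 373*(2*(-15 - 4)) + 137 = 373*(2*(-19)) + 137 = 373*(-38) + 137 = -14174 + 137 = -14037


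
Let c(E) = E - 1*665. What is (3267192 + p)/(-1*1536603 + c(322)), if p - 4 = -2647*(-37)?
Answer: -3365135/1536946 ≈ -2.1895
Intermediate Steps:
p = 97943 (p = 4 - 2647*(-37) = 4 + 97939 = 97943)
c(E) = -665 + E (c(E) = E - 665 = -665 + E)
(3267192 + p)/(-1*1536603 + c(322)) = (3267192 + 97943)/(-1*1536603 + (-665 + 322)) = 3365135/(-1536603 - 343) = 3365135/(-1536946) = 3365135*(-1/1536946) = -3365135/1536946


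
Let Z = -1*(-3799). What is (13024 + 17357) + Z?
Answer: 34180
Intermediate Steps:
Z = 3799
(13024 + 17357) + Z = (13024 + 17357) + 3799 = 30381 + 3799 = 34180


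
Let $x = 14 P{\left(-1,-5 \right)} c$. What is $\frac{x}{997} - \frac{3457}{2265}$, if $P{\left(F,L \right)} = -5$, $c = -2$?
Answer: $- \frac{3129529}{2258205} \approx -1.3858$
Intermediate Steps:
$x = 140$ ($x = 14 \left(-5\right) \left(-2\right) = \left(-70\right) \left(-2\right) = 140$)
$\frac{x}{997} - \frac{3457}{2265} = \frac{140}{997} - \frac{3457}{2265} = - \frac{3129529}{2258205}$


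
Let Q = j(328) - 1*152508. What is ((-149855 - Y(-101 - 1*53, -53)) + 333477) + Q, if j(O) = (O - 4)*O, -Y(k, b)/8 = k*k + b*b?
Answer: 349586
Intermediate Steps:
Y(k, b) = -8*b² - 8*k² (Y(k, b) = -8*(k*k + b*b) = -8*(k² + b²) = -8*(b² + k²) = -8*b² - 8*k²)
j(O) = O*(-4 + O) (j(O) = (-4 + O)*O = O*(-4 + O))
Q = -46236 (Q = 328*(-4 + 328) - 1*152508 = 328*324 - 152508 = 106272 - 152508 = -46236)
((-149855 - Y(-101 - 1*53, -53)) + 333477) + Q = ((-149855 - (-8*(-53)² - 8*(-101 - 1*53)²)) + 333477) - 46236 = ((-149855 - (-8*2809 - 8*(-101 - 53)²)) + 333477) - 46236 = ((-149855 - (-22472 - 8*(-154)²)) + 333477) - 46236 = ((-149855 - (-22472 - 8*23716)) + 333477) - 46236 = ((-149855 - (-22472 - 189728)) + 333477) - 46236 = ((-149855 - 1*(-212200)) + 333477) - 46236 = ((-149855 + 212200) + 333477) - 46236 = (62345 + 333477) - 46236 = 395822 - 46236 = 349586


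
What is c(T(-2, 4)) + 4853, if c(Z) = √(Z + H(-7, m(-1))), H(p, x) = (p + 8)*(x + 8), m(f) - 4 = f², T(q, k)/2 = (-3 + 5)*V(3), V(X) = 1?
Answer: 4853 + √17 ≈ 4857.1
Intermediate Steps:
T(q, k) = 4 (T(q, k) = 2*((-3 + 5)*1) = 2*(2*1) = 2*2 = 4)
m(f) = 4 + f²
H(p, x) = (8 + p)*(8 + x)
c(Z) = √(13 + Z) (c(Z) = √(Z + (64 + 8*(-7) + 8*(4 + (-1)²) - 7*(4 + (-1)²))) = √(Z + (64 - 56 + 8*(4 + 1) - 7*(4 + 1))) = √(Z + (64 - 56 + 8*5 - 7*5)) = √(Z + (64 - 56 + 40 - 35)) = √(Z + 13) = √(13 + Z))
c(T(-2, 4)) + 4853 = √(13 + 4) + 4853 = √17 + 4853 = 4853 + √17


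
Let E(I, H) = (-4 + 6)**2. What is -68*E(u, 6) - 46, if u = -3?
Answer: -318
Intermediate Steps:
E(I, H) = 4 (E(I, H) = 2**2 = 4)
-68*E(u, 6) - 46 = -68*4 - 46 = -272 - 46 = -318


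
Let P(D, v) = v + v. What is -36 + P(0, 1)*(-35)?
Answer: -106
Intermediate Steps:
P(D, v) = 2*v
-36 + P(0, 1)*(-35) = -36 + (2*1)*(-35) = -36 + 2*(-35) = -36 - 70 = -106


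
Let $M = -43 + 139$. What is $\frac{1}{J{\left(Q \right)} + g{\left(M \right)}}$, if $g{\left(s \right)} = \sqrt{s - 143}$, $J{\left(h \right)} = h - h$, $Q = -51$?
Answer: $- \frac{i \sqrt{47}}{47} \approx - 0.14586 i$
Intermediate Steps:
$J{\left(h \right)} = 0$
$M = 96$
$g{\left(s \right)} = \sqrt{-143 + s}$
$\frac{1}{J{\left(Q \right)} + g{\left(M \right)}} = \frac{1}{0 + \sqrt{-143 + 96}} = \frac{1}{0 + \sqrt{-47}} = \frac{1}{0 + i \sqrt{47}} = \frac{1}{i \sqrt{47}} = - \frac{i \sqrt{47}}{47}$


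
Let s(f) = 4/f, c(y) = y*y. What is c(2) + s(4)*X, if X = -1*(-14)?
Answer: 18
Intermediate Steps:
c(y) = y**2
X = 14
c(2) + s(4)*X = 2**2 + (4/4)*14 = 4 + (4*(1/4))*14 = 4 + 1*14 = 4 + 14 = 18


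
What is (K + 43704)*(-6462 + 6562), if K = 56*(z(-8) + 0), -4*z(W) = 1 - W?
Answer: 4357800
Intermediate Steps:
z(W) = -¼ + W/4 (z(W) = -(1 - W)/4 = -¼ + W/4)
K = -126 (K = 56*((-¼ + (¼)*(-8)) + 0) = 56*((-¼ - 2) + 0) = 56*(-9/4 + 0) = 56*(-9/4) = -126)
(K + 43704)*(-6462 + 6562) = (-126 + 43704)*(-6462 + 6562) = 43578*100 = 4357800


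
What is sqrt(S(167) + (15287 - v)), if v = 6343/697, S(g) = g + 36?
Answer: sqrt(7520760339)/697 ≈ 124.42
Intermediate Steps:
S(g) = 36 + g
v = 6343/697 (v = 6343*(1/697) = 6343/697 ≈ 9.1004)
sqrt(S(167) + (15287 - v)) = sqrt((36 + 167) + (15287 - 1*6343/697)) = sqrt(203 + (15287 - 6343/697)) = sqrt(203 + 10648696/697) = sqrt(10790187/697) = sqrt(7520760339)/697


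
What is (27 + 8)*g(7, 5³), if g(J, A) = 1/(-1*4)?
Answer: -35/4 ≈ -8.7500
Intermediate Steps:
g(J, A) = -¼ (g(J, A) = 1/(-4) = -¼)
(27 + 8)*g(7, 5³) = (27 + 8)*(-¼) = 35*(-¼) = -35/4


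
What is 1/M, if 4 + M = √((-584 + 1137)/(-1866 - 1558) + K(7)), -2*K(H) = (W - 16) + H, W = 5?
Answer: -13696/48489 - 4*√1347130/48489 ≈ -0.37820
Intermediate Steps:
K(H) = 11/2 - H/2 (K(H) = -((5 - 16) + H)/2 = -(-11 + H)/2 = 11/2 - H/2)
M = -4 + √1347130/856 (M = -4 + √((-584 + 1137)/(-1866 - 1558) + (11/2 - ½*7)) = -4 + √(553/(-3424) + (11/2 - 7/2)) = -4 + √(553*(-1/3424) + 2) = -4 + √(-553/3424 + 2) = -4 + √(6295/3424) = -4 + √1347130/856 ≈ -2.6441)
1/M = 1/(-4 + √1347130/856)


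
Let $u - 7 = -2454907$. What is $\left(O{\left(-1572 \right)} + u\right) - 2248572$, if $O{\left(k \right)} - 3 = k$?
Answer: $-4705041$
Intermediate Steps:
$u = -2454900$ ($u = 7 - 2454907 = -2454900$)
$O{\left(k \right)} = 3 + k$
$\left(O{\left(-1572 \right)} + u\right) - 2248572 = \left(\left(3 - 1572\right) - 2454900\right) - 2248572 = \left(-1569 - 2454900\right) - 2248572 = -2456469 - 2248572 = -4705041$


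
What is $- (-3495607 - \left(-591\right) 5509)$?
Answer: $239788$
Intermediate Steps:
$- (-3495607 - \left(-591\right) 5509) = - (-3495607 - -3255819) = - (-3495607 + 3255819) = \left(-1\right) \left(-239788\right) = 239788$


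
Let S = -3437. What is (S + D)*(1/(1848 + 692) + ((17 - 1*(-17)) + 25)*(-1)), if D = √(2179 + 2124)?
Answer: 515065383/2540 - 149859*√4303/2540 ≈ 1.9891e+5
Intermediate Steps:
D = √4303 ≈ 65.597
(S + D)*(1/(1848 + 692) + ((17 - 1*(-17)) + 25)*(-1)) = (-3437 + √4303)*(1/(1848 + 692) + ((17 - 1*(-17)) + 25)*(-1)) = (-3437 + √4303)*(1/2540 + ((17 + 17) + 25)*(-1)) = (-3437 + √4303)*(1/2540 + (34 + 25)*(-1)) = (-3437 + √4303)*(1/2540 + 59*(-1)) = (-3437 + √4303)*(1/2540 - 59) = (-3437 + √4303)*(-149859/2540) = 515065383/2540 - 149859*√4303/2540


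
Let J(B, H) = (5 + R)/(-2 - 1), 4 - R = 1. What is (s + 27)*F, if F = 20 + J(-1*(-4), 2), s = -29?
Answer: -104/3 ≈ -34.667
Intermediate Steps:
R = 3 (R = 4 - 1*1 = 4 - 1 = 3)
J(B, H) = -8/3 (J(B, H) = (5 + 3)/(-2 - 1) = 8/(-3) = 8*(-⅓) = -8/3)
F = 52/3 (F = 20 - 8/3 = 52/3 ≈ 17.333)
(s + 27)*F = (-29 + 27)*(52/3) = -2*52/3 = -104/3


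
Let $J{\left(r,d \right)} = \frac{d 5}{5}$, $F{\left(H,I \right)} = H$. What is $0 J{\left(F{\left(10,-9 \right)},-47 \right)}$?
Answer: $0$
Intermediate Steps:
$J{\left(r,d \right)} = d$ ($J{\left(r,d \right)} = 5 d \frac{1}{5} = d$)
$0 J{\left(F{\left(10,-9 \right)},-47 \right)} = 0 \left(-47\right) = 0$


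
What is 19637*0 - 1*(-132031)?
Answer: 132031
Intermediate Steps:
19637*0 - 1*(-132031) = 0 + 132031 = 132031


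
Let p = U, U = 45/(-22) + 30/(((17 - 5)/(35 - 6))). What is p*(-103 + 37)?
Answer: -4650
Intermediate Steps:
U = 775/11 (U = 45*(-1/22) + 30/((12/29)) = -45/22 + 30/((12*(1/29))) = -45/22 + 30/(12/29) = -45/22 + 30*(29/12) = -45/22 + 145/2 = 775/11 ≈ 70.455)
p = 775/11 ≈ 70.455
p*(-103 + 37) = 775*(-103 + 37)/11 = (775/11)*(-66) = -4650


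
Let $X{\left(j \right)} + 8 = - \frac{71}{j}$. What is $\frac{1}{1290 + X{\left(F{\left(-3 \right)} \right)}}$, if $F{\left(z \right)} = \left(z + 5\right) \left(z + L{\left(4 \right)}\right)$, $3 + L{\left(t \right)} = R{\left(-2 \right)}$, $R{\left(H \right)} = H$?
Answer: $\frac{16}{20583} \approx 0.00077734$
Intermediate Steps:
$L{\left(t \right)} = -5$ ($L{\left(t \right)} = -3 - 2 = -5$)
$F{\left(z \right)} = \left(-5 + z\right) \left(5 + z\right)$ ($F{\left(z \right)} = \left(z + 5\right) \left(z - 5\right) = \left(5 + z\right) \left(-5 + z\right) = \left(-5 + z\right) \left(5 + z\right)$)
$X{\left(j \right)} = -8 - \frac{71}{j}$
$\frac{1}{1290 + X{\left(F{\left(-3 \right)} \right)}} = \frac{1}{1290 - \left(8 + \frac{71}{-25 + \left(-3\right)^{2}}\right)} = \frac{1}{1290 - \left(8 + \frac{71}{-25 + 9}\right)} = \frac{1}{1290 - \left(8 + \frac{71}{-16}\right)} = \frac{1}{1290 - \frac{57}{16}} = \frac{1}{\frac{20583}{16}} = \frac{16}{20583}$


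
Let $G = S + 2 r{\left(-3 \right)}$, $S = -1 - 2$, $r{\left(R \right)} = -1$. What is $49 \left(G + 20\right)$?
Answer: $735$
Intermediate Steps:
$S = -3$ ($S = -1 - 2 = -3$)
$G = -5$ ($G = -3 + 2 \left(-1\right) = -3 - 2 = -5$)
$49 \left(G + 20\right) = 49 \left(-5 + 20\right) = 49 \cdot 15 = 735$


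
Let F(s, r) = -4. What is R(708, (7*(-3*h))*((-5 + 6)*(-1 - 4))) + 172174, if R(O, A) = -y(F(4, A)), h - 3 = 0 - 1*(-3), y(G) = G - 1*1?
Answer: 172179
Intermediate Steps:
y(G) = -1 + G (y(G) = G - 1 = -1 + G)
h = 6 (h = 3 + (0 - 1*(-3)) = 3 + (0 + 3) = 3 + 3 = 6)
R(O, A) = 5 (R(O, A) = -(-1 - 4) = -1*(-5) = 5)
R(708, (7*(-3*h))*((-5 + 6)*(-1 - 4))) + 172174 = 5 + 172174 = 172179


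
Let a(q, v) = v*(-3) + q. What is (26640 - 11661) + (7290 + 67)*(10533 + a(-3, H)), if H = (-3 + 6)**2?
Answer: 77285550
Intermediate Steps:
H = 9 (H = 3**2 = 9)
a(q, v) = q - 3*v (a(q, v) = -3*v + q = q - 3*v)
(26640 - 11661) + (7290 + 67)*(10533 + a(-3, H)) = (26640 - 11661) + (7290 + 67)*(10533 + (-3 - 3*9)) = 14979 + 7357*(10533 + (-3 - 27)) = 14979 + 7357*(10533 - 30) = 14979 + 7357*10503 = 14979 + 77270571 = 77285550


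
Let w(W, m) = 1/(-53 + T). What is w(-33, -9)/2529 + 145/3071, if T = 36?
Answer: 6230914/132031503 ≈ 0.047193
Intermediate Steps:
w(W, m) = -1/17 (w(W, m) = 1/(-53 + 36) = 1/(-17) = -1/17)
w(-33, -9)/2529 + 145/3071 = -1/17/2529 + 145/3071 = -1/17*1/2529 + 145*(1/3071) = -1/42993 + 145/3071 = 6230914/132031503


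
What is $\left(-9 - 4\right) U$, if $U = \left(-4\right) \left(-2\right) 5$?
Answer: $-520$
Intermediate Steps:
$U = 40$ ($U = 8 \cdot 5 = 40$)
$\left(-9 - 4\right) U = \left(-9 - 4\right) 40 = \left(-13\right) 40 = -520$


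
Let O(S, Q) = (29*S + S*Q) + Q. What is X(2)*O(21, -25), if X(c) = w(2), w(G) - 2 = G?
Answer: 236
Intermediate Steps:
w(G) = 2 + G
X(c) = 4 (X(c) = 2 + 2 = 4)
O(S, Q) = Q + 29*S + Q*S (O(S, Q) = (29*S + Q*S) + Q = Q + 29*S + Q*S)
X(2)*O(21, -25) = 4*(-25 + 29*21 - 25*21) = 4*(-25 + 609 - 525) = 4*59 = 236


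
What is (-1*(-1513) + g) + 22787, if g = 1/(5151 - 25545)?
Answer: 495574199/20394 ≈ 24300.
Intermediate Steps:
g = -1/20394 (g = 1/(-20394) = -1/20394 ≈ -4.9034e-5)
(-1*(-1513) + g) + 22787 = (-1*(-1513) - 1/20394) + 22787 = (1513 - 1/20394) + 22787 = 30856121/20394 + 22787 = 495574199/20394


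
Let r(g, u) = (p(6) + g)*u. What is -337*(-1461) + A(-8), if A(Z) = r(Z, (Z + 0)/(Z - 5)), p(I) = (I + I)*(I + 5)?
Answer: 6401633/13 ≈ 4.9243e+5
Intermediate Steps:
p(I) = 2*I*(5 + I) (p(I) = (2*I)*(5 + I) = 2*I*(5 + I))
r(g, u) = u*(132 + g) (r(g, u) = (2*6*(5 + 6) + g)*u = (2*6*11 + g)*u = (132 + g)*u = u*(132 + g))
A(Z) = Z*(132 + Z)/(-5 + Z) (A(Z) = ((Z + 0)/(Z - 5))*(132 + Z) = (Z/(-5 + Z))*(132 + Z) = Z*(132 + Z)/(-5 + Z))
-337*(-1461) + A(-8) = -337*(-1461) - 8*(132 - 8)/(-5 - 8) = 492357 - 8*124/(-13) = 492357 - 8*(-1/13)*124 = 492357 + 992/13 = 6401633/13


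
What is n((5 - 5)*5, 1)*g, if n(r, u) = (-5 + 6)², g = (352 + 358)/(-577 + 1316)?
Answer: 710/739 ≈ 0.96076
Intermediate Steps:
g = 710/739 ≈ 0.96076
n(r, u) = 1 (n(r, u) = 1² = 1)
n((5 - 5)*5, 1)*g = 1*(710/739) = 710/739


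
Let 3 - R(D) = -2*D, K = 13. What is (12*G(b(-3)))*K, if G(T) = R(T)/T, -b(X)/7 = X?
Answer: 2340/7 ≈ 334.29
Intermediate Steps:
b(X) = -7*X
R(D) = 3 + 2*D (R(D) = 3 - (-2)*D = 3 + 2*D)
G(T) = (3 + 2*T)/T
(12*G(b(-3)))*K = (12*(2 + 3/((-7*(-3)))))*13 = (12*(2 + 3/21))*13 = (12*(2 + 3*(1/21)))*13 = (12*(2 + ⅐))*13 = (12*(15/7))*13 = (180/7)*13 = 2340/7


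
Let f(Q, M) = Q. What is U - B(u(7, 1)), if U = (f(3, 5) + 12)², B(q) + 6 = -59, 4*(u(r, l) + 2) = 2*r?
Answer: 290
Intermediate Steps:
u(r, l) = -2 + r/2 (u(r, l) = -2 + (2*r)/4 = -2 + r/2)
B(q) = -65 (B(q) = -6 - 59 = -65)
U = 225 (U = (3 + 12)² = 15² = 225)
U - B(u(7, 1)) = 225 - 1*(-65) = 225 + 65 = 290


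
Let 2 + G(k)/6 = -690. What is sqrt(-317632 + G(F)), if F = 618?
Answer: 2*I*sqrt(80446) ≈ 567.26*I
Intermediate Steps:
G(k) = -4152 (G(k) = -12 + 6*(-690) = -12 - 4140 = -4152)
sqrt(-317632 + G(F)) = sqrt(-317632 - 4152) = sqrt(-321784) = 2*I*sqrt(80446)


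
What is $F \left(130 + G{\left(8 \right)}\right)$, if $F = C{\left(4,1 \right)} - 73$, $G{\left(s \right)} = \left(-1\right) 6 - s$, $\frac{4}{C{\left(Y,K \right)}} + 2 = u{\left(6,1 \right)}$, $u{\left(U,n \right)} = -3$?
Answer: $- \frac{42804}{5} \approx -8560.8$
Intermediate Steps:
$C{\left(Y,K \right)} = - \frac{4}{5}$ ($C{\left(Y,K \right)} = \frac{4}{-2 - 3} = \frac{4}{-5} = 4 \left(- \frac{1}{5}\right) = - \frac{4}{5}$)
$G{\left(s \right)} = -6 - s$
$F = - \frac{369}{5}$ ($F = - \frac{4}{5} - 73 = - \frac{369}{5} \approx -73.8$)
$F \left(130 + G{\left(8 \right)}\right) = - \frac{369 \left(130 - 14\right)}{5} = \left(- \frac{369}{5}\right) 116 = - \frac{42804}{5}$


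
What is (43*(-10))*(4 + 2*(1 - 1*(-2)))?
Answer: -4300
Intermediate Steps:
(43*(-10))*(4 + 2*(1 - 1*(-2))) = -430*(4 + 2*(1 + 2)) = -430*(4 + 2*3) = -430*(4 + 6) = -430*10 = -4300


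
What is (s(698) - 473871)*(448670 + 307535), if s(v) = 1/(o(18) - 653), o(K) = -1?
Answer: -234356727945175/654 ≈ -3.5834e+11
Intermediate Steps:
s(v) = -1/654 (s(v) = 1/(-1 - 653) = 1/(-654) = -1/654)
(s(698) - 473871)*(448670 + 307535) = (-1/654 - 473871)*(448670 + 307535) = -309911635/654*756205 = -234356727945175/654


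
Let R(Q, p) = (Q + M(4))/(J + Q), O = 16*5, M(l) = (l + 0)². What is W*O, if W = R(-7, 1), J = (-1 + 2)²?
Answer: -120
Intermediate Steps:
J = 1 (J = 1² = 1)
M(l) = l²
O = 80
R(Q, p) = (16 + Q)/(1 + Q) (R(Q, p) = (Q + 4²)/(1 + Q) = (Q + 16)/(1 + Q) = (16 + Q)/(1 + Q))
W = -3/2 (W = (16 - 7)/(1 - 7) = 9/(-6) = -⅙*9 = -3/2 ≈ -1.5000)
W*O = -3/2*80 = -120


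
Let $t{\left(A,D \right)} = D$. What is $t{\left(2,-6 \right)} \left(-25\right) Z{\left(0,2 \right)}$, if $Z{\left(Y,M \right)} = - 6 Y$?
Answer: $0$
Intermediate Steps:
$t{\left(2,-6 \right)} \left(-25\right) Z{\left(0,2 \right)} = \left(-6\right) \left(-25\right) \left(\left(-6\right) 0\right) = 150 \cdot 0 = 0$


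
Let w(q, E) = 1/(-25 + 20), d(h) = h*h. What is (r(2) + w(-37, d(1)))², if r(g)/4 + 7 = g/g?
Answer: 14641/25 ≈ 585.64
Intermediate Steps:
d(h) = h²
w(q, E) = -⅕ (w(q, E) = 1/(-5) = -⅕)
r(g) = -24 (r(g) = -28 + 4*(g/g) = -28 + 4*1 = -28 + 4 = -24)
(r(2) + w(-37, d(1)))² = (-24 - ⅕)² = (-121/5)² = 14641/25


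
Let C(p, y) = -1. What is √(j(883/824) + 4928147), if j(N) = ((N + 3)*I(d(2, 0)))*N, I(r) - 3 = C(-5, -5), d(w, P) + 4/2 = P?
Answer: √3346099462402/824 ≈ 2219.9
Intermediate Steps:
d(w, P) = -2 + P
I(r) = 2 (I(r) = 3 - 1 = 2)
j(N) = N*(6 + 2*N) (j(N) = ((N + 3)*2)*N = ((3 + N)*2)*N = (6 + 2*N)*N = N*(6 + 2*N))
√(j(883/824) + 4928147) = √(2*(883/824)*(3 + 883/824) + 4928147) = √(2*(883/824)*(3355/824) + 4928147) = √(2962465/339488 + 4928147) = √(1673049731201/339488) = √3346099462402/824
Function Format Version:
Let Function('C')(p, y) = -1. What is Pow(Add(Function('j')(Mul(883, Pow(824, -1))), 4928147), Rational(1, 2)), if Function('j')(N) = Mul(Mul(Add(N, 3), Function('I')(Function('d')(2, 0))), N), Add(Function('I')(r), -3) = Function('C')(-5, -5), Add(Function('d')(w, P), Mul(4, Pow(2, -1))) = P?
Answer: Mul(Rational(1, 824), Pow(3346099462402, Rational(1, 2))) ≈ 2219.9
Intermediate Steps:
Function('d')(w, P) = Add(-2, P)
Function('I')(r) = 2 (Function('I')(r) = Add(3, -1) = 2)
Function('j')(N) = Mul(N, Add(6, Mul(2, N))) (Function('j')(N) = Mul(Mul(Add(N, 3), 2), N) = Mul(Mul(Add(3, N), 2), N) = Mul(Add(6, Mul(2, N)), N) = Mul(N, Add(6, Mul(2, N))))
Pow(Add(Function('j')(Mul(883, Pow(824, -1))), 4928147), Rational(1, 2)) = Pow(Add(Mul(2, Mul(883, Pow(824, -1)), Add(3, Mul(883, Pow(824, -1)))), 4928147), Rational(1, 2)) = Pow(Add(Mul(2, Mul(883, Rational(1, 824)), Add(3, Mul(883, Rational(1, 824)))), 4928147), Rational(1, 2)) = Pow(Add(Mul(2, Rational(883, 824), Add(3, Rational(883, 824))), 4928147), Rational(1, 2)) = Pow(Add(Mul(2, Rational(883, 824), Rational(3355, 824)), 4928147), Rational(1, 2)) = Pow(Add(Rational(2962465, 339488), 4928147), Rational(1, 2)) = Pow(Rational(1673049731201, 339488), Rational(1, 2)) = Mul(Rational(1, 824), Pow(3346099462402, Rational(1, 2)))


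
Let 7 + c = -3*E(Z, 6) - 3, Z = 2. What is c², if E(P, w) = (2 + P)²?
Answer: 3364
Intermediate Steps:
c = -58 (c = -7 + (-3*(2 + 2)² - 3) = -7 + (-3*4² - 3) = -7 + (-3*16 - 3) = -7 + (-48 - 3) = -7 - 51 = -58)
c² = (-58)² = 3364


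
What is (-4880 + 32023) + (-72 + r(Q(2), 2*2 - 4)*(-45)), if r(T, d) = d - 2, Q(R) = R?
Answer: 27161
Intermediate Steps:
r(T, d) = -2 + d
(-4880 + 32023) + (-72 + r(Q(2), 2*2 - 4)*(-45)) = (-4880 + 32023) + (-72 + (-2 + (2*2 - 4))*(-45)) = 27143 + (-72 + (-2 + (4 - 4))*(-45)) = 27143 + (-72 + (-2 + 0)*(-45)) = 27143 + (-72 - 2*(-45)) = 27143 + (-72 + 90) = 27143 + 18 = 27161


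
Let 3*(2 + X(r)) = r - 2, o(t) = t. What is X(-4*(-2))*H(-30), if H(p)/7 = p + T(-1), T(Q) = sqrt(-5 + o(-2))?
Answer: 0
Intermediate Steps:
T(Q) = I*sqrt(7) (T(Q) = sqrt(-5 - 2) = sqrt(-7) = I*sqrt(7))
H(p) = 7*p + 7*I*sqrt(7) (H(p) = 7*(p + I*sqrt(7)) = 7*p + 7*I*sqrt(7))
X(r) = -8/3 + r/3 (X(r) = -2 + (r - 2)/3 = -2 + (-2 + r)/3 = -2 + (-2/3 + r/3) = -8/3 + r/3)
X(-4*(-2))*H(-30) = (-8/3 + (-4*(-2))/3)*(7*(-30) + 7*I*sqrt(7)) = (-8/3 + (1/3)*8)*(-210 + 7*I*sqrt(7)) = (-8/3 + 8/3)*(-210 + 7*I*sqrt(7)) = 0*(-210 + 7*I*sqrt(7)) = 0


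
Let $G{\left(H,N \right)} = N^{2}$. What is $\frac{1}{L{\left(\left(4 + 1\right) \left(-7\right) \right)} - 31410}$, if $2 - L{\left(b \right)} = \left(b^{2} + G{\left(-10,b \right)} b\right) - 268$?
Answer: $\frac{1}{10510} \approx 9.5148 \cdot 10^{-5}$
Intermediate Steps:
$L{\left(b \right)} = 270 - b^{2} - b^{3}$ ($L{\left(b \right)} = 2 - \left(\left(b^{2} + b^{2} b\right) - 268\right) = 2 - \left(\left(b^{2} + b^{3}\right) - 268\right) = 2 - \left(-268 + b^{2} + b^{3}\right) = 270 - b^{2} - b^{3}$)
$\frac{1}{L{\left(\left(4 + 1\right) \left(-7\right) \right)} - 31410} = \frac{1}{\left(270 - \left(\left(4 + 1\right) \left(-7\right)\right)^{2} - \left(\left(4 + 1\right) \left(-7\right)\right)^{3}\right) - 31410} = \frac{1}{\left(270 - \left(5 \left(-7\right)\right)^{2} - \left(5 \left(-7\right)\right)^{3}\right) - 31410} = \frac{1}{\left(270 - \left(-35\right)^{2} - \left(-35\right)^{3}\right) - 31410} = \frac{1}{\left(270 - 1225 - -42875\right) - 31410} = \frac{1}{\left(270 - 1225 + 42875\right) - 31410} = \frac{1}{41920 - 31410} = \frac{1}{10510}$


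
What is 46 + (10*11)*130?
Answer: 14346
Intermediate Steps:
46 + (10*11)*130 = 46 + 110*130 = 46 + 14300 = 14346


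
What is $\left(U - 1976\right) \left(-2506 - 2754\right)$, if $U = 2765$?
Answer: $-4150140$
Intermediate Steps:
$\left(U - 1976\right) \left(-2506 - 2754\right) = \left(2765 - 1976\right) \left(-2506 - 2754\right) = 789 \left(-5260\right) = -4150140$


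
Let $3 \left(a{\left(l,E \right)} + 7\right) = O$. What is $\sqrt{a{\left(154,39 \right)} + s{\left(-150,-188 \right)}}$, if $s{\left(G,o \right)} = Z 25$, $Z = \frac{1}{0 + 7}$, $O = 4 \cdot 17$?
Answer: $\frac{2 \sqrt{2121}}{21} \approx 4.3861$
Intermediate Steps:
$O = 68$
$a{\left(l,E \right)} = \frac{47}{3}$ ($a{\left(l,E \right)} = -7 + \frac{1}{3} \cdot 68 = -7 + \frac{68}{3} = \frac{47}{3}$)
$Z = \frac{1}{7} \approx 0.14286$
$s{\left(G,o \right)} = \frac{25}{7}$ ($s{\left(G,o \right)} = \frac{1}{7} \cdot 25 = \frac{25}{7}$)
$\sqrt{a{\left(154,39 \right)} + s{\left(-150,-188 \right)}} = \sqrt{\frac{47}{3} + \frac{25}{7}} = \sqrt{\frac{404}{21}} = \frac{2 \sqrt{2121}}{21}$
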